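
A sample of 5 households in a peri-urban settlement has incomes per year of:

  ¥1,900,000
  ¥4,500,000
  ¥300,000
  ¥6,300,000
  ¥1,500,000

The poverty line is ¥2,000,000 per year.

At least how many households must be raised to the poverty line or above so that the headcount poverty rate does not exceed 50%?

1

Currently q = 3 of N = 5 are below the line (H = 0.600).
A headcount ratio of at most 50% allows at most ⌊0.50 × 5⌋ = 2 poor households.
So at least 3 − 2 = 1 must be lifted.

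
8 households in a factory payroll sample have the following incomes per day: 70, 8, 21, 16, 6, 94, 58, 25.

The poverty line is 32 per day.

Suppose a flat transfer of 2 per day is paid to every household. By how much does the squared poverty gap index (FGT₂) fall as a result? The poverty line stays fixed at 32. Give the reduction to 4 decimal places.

0.0386

Before: below the line — 6, 8, 16, 21, 25; squared poverty gap index (FGT₂) = 0.204834.
After the 2 transfer: below the line — 8, 10, 18, 23, 27; squared poverty gap index (FGT₂) = 0.166260.
Reduction = 0.204834 − 0.166260 = 0.0386.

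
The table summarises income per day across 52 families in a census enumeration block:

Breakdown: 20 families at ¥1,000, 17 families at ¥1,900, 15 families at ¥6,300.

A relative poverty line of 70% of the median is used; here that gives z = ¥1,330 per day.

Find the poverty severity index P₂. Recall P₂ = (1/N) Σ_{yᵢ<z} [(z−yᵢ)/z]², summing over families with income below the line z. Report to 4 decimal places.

Below the line: 20×¥1,000 (q = 20 of N = 52).
Normalized shortfalls: (1330−1000)/1330 = 0.2481 (×20).
Squared: 0.0616 (×20).
Sum = 1.231274; P₂ = 1.231274 / 52 = 0.0237.

0.0237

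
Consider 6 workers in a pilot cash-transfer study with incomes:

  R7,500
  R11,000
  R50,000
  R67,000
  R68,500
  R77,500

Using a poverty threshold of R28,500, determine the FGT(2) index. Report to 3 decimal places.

Below the line: R7,500, R11,000 (q = 2 of N = 6).
Shortfall ratios: (28500−7500)/28500 = 0.7368; (28500−11000)/28500 = 0.6140.
Squared: 0.5429; 0.3770.
Sum = 0.919975; P₂ = 0.919975 / 6 = 0.153.

0.153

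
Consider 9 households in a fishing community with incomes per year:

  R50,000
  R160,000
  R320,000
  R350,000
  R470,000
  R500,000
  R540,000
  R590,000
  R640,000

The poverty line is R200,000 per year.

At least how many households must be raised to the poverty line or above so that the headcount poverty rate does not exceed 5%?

2

2 of the 9 households are poor, so H = 2/9 = 0.222.
A headcount ratio of at most 5% allows at most ⌊0.05 × 9⌋ = 0 poor households.
So at least 2 − 0 = 2 must be lifted.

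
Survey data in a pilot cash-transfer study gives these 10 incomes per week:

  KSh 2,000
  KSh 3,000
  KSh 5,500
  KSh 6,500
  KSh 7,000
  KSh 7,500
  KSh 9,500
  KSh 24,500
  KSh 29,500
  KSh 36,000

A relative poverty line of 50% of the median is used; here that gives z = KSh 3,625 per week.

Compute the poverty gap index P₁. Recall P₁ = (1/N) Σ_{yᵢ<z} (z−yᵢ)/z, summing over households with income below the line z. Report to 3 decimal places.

0.062

Poor units: KSh 2,000, KSh 3,000 (q = 2 of N = 10).
Relative gaps: (3625−2000)/3625 = 0.4483; (3625−3000)/3625 = 0.1724.
Sum of shortfalls = 0.620690; P₁ averages over all N: 0.620690 / 10 = 0.062.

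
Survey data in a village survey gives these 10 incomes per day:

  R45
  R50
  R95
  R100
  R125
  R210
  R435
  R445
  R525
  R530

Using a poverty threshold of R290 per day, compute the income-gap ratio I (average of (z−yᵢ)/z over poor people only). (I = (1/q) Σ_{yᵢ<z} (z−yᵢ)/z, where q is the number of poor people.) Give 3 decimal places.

0.641

Below z: R45, R50, R95, R100, R125, R210 (q = 6 of N = 10).
Shortfall ratios (z−y)/z: 0.8448, 0.8276, 0.6724, 0.6552, 0.5690, 0.2759; sum = 3.844828.
The income-gap ratio divides by q (the poor only): 3.844828 / 6 = 0.641.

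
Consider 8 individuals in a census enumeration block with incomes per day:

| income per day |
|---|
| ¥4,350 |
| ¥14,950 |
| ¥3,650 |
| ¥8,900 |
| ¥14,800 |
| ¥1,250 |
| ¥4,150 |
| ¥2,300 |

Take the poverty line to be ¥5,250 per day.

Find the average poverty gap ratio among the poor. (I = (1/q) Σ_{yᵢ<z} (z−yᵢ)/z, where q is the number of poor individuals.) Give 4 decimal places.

0.4019

Poor units: ¥1,250, ¥2,300, ¥3,650, ¥4,150, ¥4,350 (q = 5 of N = 8).
Shortfall ratios (z−y)/z: 0.7619, 0.5619, 0.3048, 0.2095, 0.1714; sum = 2.009524.
I averages over the q = 5 poor units only: 2.009524 / 5 = 0.4019.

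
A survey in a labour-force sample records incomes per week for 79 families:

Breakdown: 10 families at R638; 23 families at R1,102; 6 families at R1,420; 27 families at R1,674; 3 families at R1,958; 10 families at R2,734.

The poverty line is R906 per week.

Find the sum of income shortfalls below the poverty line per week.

R2,680

Below z: 10×R638 (q = 10 of N = 79).
Individual gaps: 10×(906−638) = 2680.
Aggregate gap = R2,680.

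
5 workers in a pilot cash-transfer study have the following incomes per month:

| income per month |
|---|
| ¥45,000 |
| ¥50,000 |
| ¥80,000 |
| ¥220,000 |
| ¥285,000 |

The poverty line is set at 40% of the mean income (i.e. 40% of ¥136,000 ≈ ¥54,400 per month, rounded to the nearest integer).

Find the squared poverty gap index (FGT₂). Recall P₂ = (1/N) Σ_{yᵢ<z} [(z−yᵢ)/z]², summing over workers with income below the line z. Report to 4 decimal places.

0.0073

Below z: ¥45,000, ¥50,000 (q = 2 of N = 5).
Relative gaps: (54400−45000)/54400 = 0.1728; (54400−50000)/54400 = 0.0809.
Squared: 0.0299; 0.0065.
Sum = 0.036400; P₂ = 0.036400 / 5 = 0.0073.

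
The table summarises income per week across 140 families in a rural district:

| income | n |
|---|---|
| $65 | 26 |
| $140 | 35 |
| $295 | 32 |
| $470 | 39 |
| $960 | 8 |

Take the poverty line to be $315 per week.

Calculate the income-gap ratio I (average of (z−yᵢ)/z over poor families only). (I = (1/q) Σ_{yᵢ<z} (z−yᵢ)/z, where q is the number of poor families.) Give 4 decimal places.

Poor units: 26×$65, 35×$140, 32×$295 (q = 93 of N = 140).
Relative gaps: 0.7937 (×26), 0.5556 (×35), 0.0635 (×32); sum = 42.111111.
I averages over the q = 93 poor units only: 42.111111 / 93 = 0.4528.

0.4528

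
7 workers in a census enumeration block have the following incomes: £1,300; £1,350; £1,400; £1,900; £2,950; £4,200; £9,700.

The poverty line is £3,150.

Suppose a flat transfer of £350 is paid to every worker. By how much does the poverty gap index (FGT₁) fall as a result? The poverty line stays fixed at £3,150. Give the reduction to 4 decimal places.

0.0726

Before: below the line — £1,300, £1,350, £1,400, £1,900, £2,950; poverty gap index (FGT₁) = 0.310658.
After the £350 transfer: below the line — £1,650, £1,700, £1,750, £2,250; poverty gap index (FGT₁) = 0.238095.
Reduction = 0.310658 − 0.238095 = 0.0726.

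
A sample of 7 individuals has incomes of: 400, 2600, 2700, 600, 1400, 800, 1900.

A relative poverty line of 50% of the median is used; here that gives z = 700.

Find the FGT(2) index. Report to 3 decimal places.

Poor units: 400, 600 (q = 2 of N = 7).
Gap ratios (z−y)/z: (700−400)/700 = 0.4286; (700−600)/700 = 0.1429.
Squared: 0.1837; 0.0204.
Sum = 0.204082; P₂ = 0.204082 / 7 = 0.029.

0.029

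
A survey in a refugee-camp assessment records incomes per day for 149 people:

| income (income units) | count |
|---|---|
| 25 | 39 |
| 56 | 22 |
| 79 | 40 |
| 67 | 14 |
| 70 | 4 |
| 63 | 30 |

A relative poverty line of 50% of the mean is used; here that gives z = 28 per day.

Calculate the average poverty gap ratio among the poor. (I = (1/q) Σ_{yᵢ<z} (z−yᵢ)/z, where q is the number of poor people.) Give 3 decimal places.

Below z: 39×25 (q = 39 of N = 149).
Shortfall ratios (z−y)/z: 0.1071 (×39); sum = 4.178571.
The income-gap ratio divides by q (the poor only): 4.178571 / 39 = 0.107.

0.107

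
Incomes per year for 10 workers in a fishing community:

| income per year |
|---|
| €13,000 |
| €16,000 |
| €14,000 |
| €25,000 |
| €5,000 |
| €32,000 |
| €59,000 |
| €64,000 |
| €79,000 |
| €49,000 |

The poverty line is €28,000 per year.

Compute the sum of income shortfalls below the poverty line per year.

€67,000

Incomes under z: €5,000, €13,000, €14,000, €16,000, €25,000 (q = 5 of N = 10).
Individual gaps: 28000−5000 = 23000; 28000−13000 = 15000; 28000−14000 = 14000; 28000−16000 = 12000; 28000−25000 = 3000.
Aggregate gap = €67,000.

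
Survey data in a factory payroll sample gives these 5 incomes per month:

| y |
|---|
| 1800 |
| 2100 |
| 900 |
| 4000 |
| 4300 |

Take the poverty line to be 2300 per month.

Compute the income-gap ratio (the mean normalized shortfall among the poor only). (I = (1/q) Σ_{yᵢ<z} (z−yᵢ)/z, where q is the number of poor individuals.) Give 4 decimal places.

0.3043

Below z: 900, 1800, 2100 (q = 3 of N = 5).
Shortfall ratios (z−y)/z: 0.6087, 0.2174, 0.0870; sum = 0.913043.
I averages over the q = 3 poor units only: 0.913043 / 3 = 0.3043.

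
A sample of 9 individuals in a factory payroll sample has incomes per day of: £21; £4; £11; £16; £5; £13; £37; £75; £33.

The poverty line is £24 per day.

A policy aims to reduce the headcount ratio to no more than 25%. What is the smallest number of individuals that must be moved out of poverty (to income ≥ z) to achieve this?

4

Currently q = 6 of N = 9 are below the line (H = 0.667).
A headcount ratio of at most 25% allows at most ⌊0.25 × 9⌋ = 2 poor individuals.
So at least 6 − 2 = 4 must be lifted.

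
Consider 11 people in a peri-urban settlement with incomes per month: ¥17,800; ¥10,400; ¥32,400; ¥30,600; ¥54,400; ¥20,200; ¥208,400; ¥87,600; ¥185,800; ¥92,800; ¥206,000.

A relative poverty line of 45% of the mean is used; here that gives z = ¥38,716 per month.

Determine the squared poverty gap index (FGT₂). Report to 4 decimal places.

Incomes under z: ¥10,400, ¥17,800, ¥20,200, ¥30,600, ¥32,400 (q = 5 of N = 11).
Relative gaps: (38716−10400)/38716 = 0.7314; (38716−17800)/38716 = 0.5402; (38716−20200)/38716 = 0.4783; (38716−30600)/38716 = 0.2096; (38716−32400)/38716 = 0.1631.
Squared: 0.5349; 0.2919; 0.2287; 0.0439; 0.0266.
Sum = 1.126057; P₂ = 1.126057 / 11 = 0.1024.

0.1024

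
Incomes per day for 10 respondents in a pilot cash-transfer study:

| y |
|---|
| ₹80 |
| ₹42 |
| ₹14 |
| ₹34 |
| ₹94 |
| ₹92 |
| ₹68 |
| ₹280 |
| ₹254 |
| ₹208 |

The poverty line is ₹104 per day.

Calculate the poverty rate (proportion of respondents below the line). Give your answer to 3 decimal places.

0.700

7 of the 10 respondents have income below ₹104.
H = 7/10 = 0.700.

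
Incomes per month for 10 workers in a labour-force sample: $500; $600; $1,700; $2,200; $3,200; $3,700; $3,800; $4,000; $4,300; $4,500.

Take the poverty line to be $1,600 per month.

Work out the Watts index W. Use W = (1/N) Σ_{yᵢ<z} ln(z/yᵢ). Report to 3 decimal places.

0.214

Incomes under z: $500, $600 (q = 2 of N = 10).
Log gaps: ln(1600/500) = 1.1632; ln(1600/600) = 0.9808.
W = 2.143980 / 10 = 0.214.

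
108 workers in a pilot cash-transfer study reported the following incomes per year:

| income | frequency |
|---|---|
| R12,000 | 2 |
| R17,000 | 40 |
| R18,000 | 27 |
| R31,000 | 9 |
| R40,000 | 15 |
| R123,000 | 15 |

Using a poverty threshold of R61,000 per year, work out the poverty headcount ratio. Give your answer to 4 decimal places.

0.8611

93 of the 108 workers have income below R61,000.
H = 93/108 = 0.8611.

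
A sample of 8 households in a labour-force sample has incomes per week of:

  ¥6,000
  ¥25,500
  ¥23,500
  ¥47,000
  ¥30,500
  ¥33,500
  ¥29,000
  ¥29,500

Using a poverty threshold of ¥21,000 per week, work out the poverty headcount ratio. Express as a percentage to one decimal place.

1 of the 8 households have income below ¥21,000.
H = 1/8 = 12.5%.

12.5%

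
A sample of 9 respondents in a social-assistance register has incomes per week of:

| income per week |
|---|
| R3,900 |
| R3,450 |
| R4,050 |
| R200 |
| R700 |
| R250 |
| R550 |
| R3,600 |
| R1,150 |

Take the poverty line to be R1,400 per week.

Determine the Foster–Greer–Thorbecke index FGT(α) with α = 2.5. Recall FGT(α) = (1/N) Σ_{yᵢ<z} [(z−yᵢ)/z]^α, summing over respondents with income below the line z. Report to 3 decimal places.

0.197

Below z: R200, R250, R550, R700, R1,150 (q = 5 of N = 9).
Gap ratios (z−y)/z: (1400−200)/1400 = 0.8571; (1400−250)/1400 = 0.8214; (1400−550)/1400 = 0.6071; (1400−700)/1400 = 0.5000; (1400−1150)/1400 = 0.1786.
Raised to α = 2.5: 0.68019; 0.61154; 0.28723; 0.17678; 0.01348.
Sum = 1.769214; FGT(2.5) = 1.769214 / 9 = 0.197.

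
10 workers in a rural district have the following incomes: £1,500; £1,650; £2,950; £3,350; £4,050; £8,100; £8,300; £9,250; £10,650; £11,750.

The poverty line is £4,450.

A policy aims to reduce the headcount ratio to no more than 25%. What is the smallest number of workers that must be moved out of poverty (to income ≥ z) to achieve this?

5 of the 10 workers are poor, so H = 5/10 = 0.500.
A headcount ratio of at most 25% allows at most ⌊0.25 × 10⌋ = 2 poor workers.
So at least 5 − 2 = 3 must be lifted.

3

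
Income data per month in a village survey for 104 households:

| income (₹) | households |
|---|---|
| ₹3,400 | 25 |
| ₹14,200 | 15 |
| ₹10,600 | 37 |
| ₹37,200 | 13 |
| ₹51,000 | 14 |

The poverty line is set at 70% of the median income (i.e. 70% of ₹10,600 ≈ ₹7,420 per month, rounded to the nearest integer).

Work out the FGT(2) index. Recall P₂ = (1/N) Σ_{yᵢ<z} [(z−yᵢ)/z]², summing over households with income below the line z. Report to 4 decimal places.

Below z: 25×₹3,400 (q = 25 of N = 104).
Shortfall ratios: (7420−3400)/7420 = 0.5418 (×25).
Squared: 0.2935 (×25).
Sum = 7.338111; P₂ = 7.338111 / 104 = 0.0706.

0.0706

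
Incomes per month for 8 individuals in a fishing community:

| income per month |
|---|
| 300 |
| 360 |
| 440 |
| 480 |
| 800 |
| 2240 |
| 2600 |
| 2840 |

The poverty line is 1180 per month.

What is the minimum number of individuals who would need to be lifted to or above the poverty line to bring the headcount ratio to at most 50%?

5 of the 8 individuals are poor, so H = 5/8 = 0.625.
A headcount ratio of at most 50% allows at most ⌊0.50 × 8⌋ = 4 poor individuals.
So at least 5 − 4 = 1 must be lifted.

1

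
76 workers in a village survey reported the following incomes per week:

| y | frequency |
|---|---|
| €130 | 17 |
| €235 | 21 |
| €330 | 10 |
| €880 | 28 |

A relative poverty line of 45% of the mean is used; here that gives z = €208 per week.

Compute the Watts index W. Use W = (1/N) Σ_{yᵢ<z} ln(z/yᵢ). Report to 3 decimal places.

0.105

Below the line: 17×€130 (q = 17 of N = 76).
Log gaps: ln(208/130) = 0.4700 (×17).
W = 7.990062 / 76 = 0.105.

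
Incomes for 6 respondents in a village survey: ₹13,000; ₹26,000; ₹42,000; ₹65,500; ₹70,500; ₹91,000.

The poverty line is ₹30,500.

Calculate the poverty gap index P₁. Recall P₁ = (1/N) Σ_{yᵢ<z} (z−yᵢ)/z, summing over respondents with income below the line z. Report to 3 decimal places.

0.120

Below z: ₹13,000, ₹26,000 (q = 2 of N = 6).
Gap ratios (z−y)/z: (30500−13000)/30500 = 0.5738; (30500−26000)/30500 = 0.1475.
Σ = 0.721311. Dividing by the full population N = 6 gives P₁ = 0.120.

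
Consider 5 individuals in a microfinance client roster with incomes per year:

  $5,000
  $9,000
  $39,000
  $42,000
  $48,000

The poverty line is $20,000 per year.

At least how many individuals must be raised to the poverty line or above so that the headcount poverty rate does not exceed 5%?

2

2 of the 5 individuals are poor, so H = 2/5 = 0.400.
A headcount ratio of at most 5% allows at most ⌊0.05 × 5⌋ = 0 poor individuals.
So at least 2 − 0 = 2 must be lifted.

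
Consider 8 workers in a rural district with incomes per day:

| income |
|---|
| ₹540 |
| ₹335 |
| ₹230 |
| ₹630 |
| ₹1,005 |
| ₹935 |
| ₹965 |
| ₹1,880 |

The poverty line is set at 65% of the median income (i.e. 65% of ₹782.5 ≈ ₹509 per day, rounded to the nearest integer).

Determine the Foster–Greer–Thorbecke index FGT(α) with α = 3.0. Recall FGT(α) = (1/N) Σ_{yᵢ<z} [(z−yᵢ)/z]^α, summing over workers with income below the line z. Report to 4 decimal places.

Incomes under z: ₹230, ₹335 (q = 2 of N = 8).
Shortfall ratios: (509−230)/509 = 0.5481; (509−335)/509 = 0.3418.
Raised to α = 3.0: 0.16469; 0.03995.
Sum = 0.204635; FGT(3.0) = 0.204635 / 8 = 0.0256.

0.0256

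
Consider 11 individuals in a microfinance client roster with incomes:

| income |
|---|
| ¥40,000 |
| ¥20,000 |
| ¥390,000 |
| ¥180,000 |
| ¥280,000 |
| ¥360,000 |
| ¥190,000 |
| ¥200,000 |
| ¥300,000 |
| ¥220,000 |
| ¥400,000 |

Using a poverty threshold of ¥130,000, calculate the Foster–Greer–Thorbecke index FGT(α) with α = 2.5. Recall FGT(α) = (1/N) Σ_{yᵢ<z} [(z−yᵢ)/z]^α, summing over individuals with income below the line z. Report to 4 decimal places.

0.0961

Poor units: ¥20,000, ¥40,000 (q = 2 of N = 11).
Relative gaps: (130000−20000)/130000 = 0.8462; (130000−40000)/130000 = 0.6923.
Raised to α = 2.5: 0.65860; 0.39879.
Sum = 1.057396; FGT(2.5) = 1.057396 / 11 = 0.0961.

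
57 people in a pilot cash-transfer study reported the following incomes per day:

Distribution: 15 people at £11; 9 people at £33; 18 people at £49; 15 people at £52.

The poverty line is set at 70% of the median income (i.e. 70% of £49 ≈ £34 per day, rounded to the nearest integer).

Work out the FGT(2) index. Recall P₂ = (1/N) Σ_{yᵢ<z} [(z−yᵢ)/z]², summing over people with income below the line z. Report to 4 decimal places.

0.1206

Poor units: 15×£11, 9×£33 (q = 24 of N = 57).
Gap ratios (z−y)/z: (34−11)/34 = 0.6765 (×15); (34−33)/34 = 0.0294 (×9).
Squared: 0.4576 (×15); 0.0009 (×9).
Sum = 6.871972; P₂ = 6.871972 / 57 = 0.1206.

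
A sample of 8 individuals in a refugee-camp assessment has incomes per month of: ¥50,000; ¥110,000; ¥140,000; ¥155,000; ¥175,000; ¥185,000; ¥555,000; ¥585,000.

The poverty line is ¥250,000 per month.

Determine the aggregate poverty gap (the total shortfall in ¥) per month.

¥685,000

Poor units: ¥50,000, ¥110,000, ¥140,000, ¥155,000, ¥175,000, ¥185,000 (q = 6 of N = 8).
Individual gaps: 250000−50000 = 200000; 250000−110000 = 140000; 250000−140000 = 110000; 250000−155000 = 95000; 250000−175000 = 75000; 250000−185000 = 65000.
Aggregate gap = ¥685,000.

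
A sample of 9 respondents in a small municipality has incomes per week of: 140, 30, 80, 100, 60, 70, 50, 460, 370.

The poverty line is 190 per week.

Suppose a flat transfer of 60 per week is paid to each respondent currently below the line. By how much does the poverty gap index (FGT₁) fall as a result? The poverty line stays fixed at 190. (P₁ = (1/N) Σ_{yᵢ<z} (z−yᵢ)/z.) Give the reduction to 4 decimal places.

Before: below the line — 30, 50, 60, 70, 80, 100, 140; poverty gap index (FGT₁) = 0.467836.
After the 60 transfer: below the line — 90, 110, 120, 130, 140, 160; poverty gap index (FGT₁) = 0.228070.
Reduction = 0.467836 − 0.228070 = 0.2398.

0.2398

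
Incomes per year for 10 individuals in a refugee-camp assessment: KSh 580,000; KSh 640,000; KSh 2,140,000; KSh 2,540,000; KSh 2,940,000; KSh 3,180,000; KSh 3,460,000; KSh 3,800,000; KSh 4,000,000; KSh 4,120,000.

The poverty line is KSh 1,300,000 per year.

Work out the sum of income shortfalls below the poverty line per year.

Incomes under z: KSh 580,000, KSh 640,000 (q = 2 of N = 10).
Individual gaps: 1300000−580000 = 720000; 1300000−640000 = 660000.
Aggregate gap = KSh 1,380,000.

KSh 1,380,000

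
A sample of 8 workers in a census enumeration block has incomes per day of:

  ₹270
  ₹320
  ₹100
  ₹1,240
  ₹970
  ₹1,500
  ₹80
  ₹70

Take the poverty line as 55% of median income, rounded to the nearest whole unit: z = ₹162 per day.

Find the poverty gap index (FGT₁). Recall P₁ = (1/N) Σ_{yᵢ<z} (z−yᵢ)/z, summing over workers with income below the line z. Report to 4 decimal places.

0.1821

Below z: ₹70, ₹80, ₹100 (q = 3 of N = 8).
Shortfall ratios: (162−70)/162 = 0.5679; (162−80)/162 = 0.5062; (162−100)/162 = 0.3827.
Sum of shortfalls = 1.456790; P₁ averages over all N: 1.456790 / 8 = 0.1821.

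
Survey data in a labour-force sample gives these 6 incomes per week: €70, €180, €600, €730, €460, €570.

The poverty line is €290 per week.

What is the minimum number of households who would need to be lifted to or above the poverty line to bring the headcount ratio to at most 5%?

2

2 of the 6 households are poor, so H = 2/6 = 0.333.
A headcount ratio of at most 5% allows at most ⌊0.05 × 6⌋ = 0 poor households.
So at least 2 − 0 = 2 must be lifted.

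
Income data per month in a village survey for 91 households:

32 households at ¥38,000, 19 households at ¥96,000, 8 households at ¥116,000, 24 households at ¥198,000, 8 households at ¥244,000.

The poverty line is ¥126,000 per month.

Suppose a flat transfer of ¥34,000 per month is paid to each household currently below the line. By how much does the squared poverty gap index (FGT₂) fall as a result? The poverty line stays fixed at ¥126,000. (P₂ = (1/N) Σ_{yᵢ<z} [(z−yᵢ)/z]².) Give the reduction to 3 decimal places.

0.119

Before: below the line — 32×¥38,000, 19×¥96,000, 8×¥116,000; squared poverty gap index (FGT₂) = 0.18392.
After the ¥34,000 transfer: below the line — 32×¥72,000; squared poverty gap index (FGT₂) = 0.06459.
Reduction = 0.18392 − 0.06459 = 0.119.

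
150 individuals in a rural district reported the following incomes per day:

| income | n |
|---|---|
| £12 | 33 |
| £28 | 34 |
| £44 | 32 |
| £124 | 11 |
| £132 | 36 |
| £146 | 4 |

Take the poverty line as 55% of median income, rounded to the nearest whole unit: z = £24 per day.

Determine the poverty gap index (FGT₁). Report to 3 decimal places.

0.110

Below the line: 33×£12 (q = 33 of N = 150).
Gap ratios (z−y)/z: (24−12)/24 = 0.5000 (×33).
Σ = 16.500000. Dividing by the full population N = 150 gives P₁ = 0.110.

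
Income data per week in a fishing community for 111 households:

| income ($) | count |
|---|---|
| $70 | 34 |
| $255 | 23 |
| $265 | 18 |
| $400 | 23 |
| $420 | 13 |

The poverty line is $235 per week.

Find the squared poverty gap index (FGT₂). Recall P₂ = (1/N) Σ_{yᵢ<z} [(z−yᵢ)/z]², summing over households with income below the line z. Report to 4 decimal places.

0.1510

Poor units: 34×$70 (q = 34 of N = 111).
Shortfall ratios: (235−70)/235 = 0.7021 (×34).
Squared: 0.4930 (×34).
Sum = 16.761431; P₂ = 16.761431 / 111 = 0.1510.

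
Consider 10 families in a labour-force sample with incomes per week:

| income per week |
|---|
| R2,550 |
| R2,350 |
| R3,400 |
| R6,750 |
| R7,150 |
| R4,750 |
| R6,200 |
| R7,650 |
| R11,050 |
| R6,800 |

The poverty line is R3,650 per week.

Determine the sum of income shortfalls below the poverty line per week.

Incomes under z: R2,350, R2,550, R3,400 (q = 3 of N = 10).
Individual gaps: 3650−2350 = 1300; 3650−2550 = 1100; 3650−3400 = 250.
Aggregate gap = R2,650.

R2,650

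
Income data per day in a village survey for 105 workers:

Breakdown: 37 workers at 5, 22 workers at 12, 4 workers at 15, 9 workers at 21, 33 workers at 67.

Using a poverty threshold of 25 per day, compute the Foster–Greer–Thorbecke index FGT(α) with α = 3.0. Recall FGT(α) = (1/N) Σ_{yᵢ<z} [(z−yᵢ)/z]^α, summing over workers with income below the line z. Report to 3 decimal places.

Below z: 37×5, 22×12, 4×15, 9×21 (q = 72 of N = 105).
Relative gaps: (25−5)/25 = 0.8000 (×37); (25−12)/25 = 0.5200 (×22); (25−15)/25 = 0.4000 (×4); (25−21)/25 = 0.1600 (×9).
Raised to α = 3.0: 0.51200 (×37); 0.14061 (×22); 0.06400 (×4); 0.00410 (×9).
Sum = 22.330240; FGT(3.0) = 22.330240 / 105 = 0.213.

0.213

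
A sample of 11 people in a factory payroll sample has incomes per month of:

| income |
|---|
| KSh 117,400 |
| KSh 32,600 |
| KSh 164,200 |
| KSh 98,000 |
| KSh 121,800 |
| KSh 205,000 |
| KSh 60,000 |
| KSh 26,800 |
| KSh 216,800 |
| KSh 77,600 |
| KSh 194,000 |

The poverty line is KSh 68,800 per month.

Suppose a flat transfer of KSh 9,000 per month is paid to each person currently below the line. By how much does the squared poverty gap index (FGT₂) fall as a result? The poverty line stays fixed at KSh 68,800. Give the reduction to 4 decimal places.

Before: below the line — KSh 26,800, KSh 32,600, KSh 60,000; squared poverty gap index (FGT₂) = 0.060534.
After the KSh 9,000 transfer: below the line — KSh 35,800, KSh 41,600; squared poverty gap index (FGT₂) = 0.035124.
Reduction = 0.060534 − 0.035124 = 0.0254.

0.0254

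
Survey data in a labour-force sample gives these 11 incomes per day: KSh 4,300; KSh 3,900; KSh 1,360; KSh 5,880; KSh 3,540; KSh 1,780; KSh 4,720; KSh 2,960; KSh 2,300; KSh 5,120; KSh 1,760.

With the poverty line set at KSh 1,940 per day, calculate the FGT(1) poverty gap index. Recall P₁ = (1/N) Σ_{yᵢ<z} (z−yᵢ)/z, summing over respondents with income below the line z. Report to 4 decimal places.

0.0431

Below z: KSh 1,360, KSh 1,760, KSh 1,780 (q = 3 of N = 11).
Gap ratios (z−y)/z: (1940−1360)/1940 = 0.2990; (1940−1760)/1940 = 0.0928; (1940−1780)/1940 = 0.0825.
Σ = 0.474227. Dividing by the full population N = 11 gives P₁ = 0.0431.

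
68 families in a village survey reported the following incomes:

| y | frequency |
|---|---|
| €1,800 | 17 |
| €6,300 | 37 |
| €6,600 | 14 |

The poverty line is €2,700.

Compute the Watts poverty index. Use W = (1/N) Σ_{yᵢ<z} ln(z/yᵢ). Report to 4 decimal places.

Below z: 17×€1,800 (q = 17 of N = 68).
ln(z/y) terms: ln(2700/1800) = 0.4055 (×17).
W = 6.892907 / 68 = 0.1014.

0.1014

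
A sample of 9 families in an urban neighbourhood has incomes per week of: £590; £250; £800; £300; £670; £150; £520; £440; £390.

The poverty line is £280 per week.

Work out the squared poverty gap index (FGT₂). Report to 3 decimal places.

0.025

Incomes under z: £150, £250 (q = 2 of N = 9).
Relative gaps: (280−150)/280 = 0.4643; (280−250)/280 = 0.1071.
Squared: 0.2156; 0.0115.
Sum = 0.227041; P₂ = 0.227041 / 9 = 0.025.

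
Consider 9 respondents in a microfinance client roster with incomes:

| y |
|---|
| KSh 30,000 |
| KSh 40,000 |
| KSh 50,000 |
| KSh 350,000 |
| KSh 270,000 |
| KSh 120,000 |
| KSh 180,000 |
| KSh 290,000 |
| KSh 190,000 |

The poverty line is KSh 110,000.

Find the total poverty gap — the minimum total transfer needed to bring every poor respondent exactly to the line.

KSh 210,000

Below the line: KSh 30,000, KSh 40,000, KSh 50,000 (q = 3 of N = 9).
Individual gaps: 110000−30000 = 80000; 110000−40000 = 70000; 110000−50000 = 60000.
Aggregate gap = KSh 210,000.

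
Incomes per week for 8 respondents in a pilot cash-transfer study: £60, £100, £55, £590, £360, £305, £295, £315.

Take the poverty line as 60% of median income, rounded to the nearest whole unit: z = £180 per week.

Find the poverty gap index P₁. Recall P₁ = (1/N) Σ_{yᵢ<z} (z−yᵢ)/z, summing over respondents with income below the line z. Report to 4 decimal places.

0.2257

Incomes under z: £55, £60, £100 (q = 3 of N = 8).
Shortfall ratios: (180−55)/180 = 0.6944; (180−60)/180 = 0.6667; (180−100)/180 = 0.4444.
Sum of shortfalls = 1.805556; P₁ averages over all N: 1.805556 / 8 = 0.2257.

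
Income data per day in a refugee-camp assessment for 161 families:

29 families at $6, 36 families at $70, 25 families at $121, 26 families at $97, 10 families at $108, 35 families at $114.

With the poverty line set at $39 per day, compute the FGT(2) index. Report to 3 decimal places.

0.129

Below the line: 29×$6 (q = 29 of N = 161).
Relative gaps: (39−6)/39 = 0.8462 (×29).
Squared: 0.7160 (×29).
Sum = 20.763314; P₂ = 20.763314 / 161 = 0.129.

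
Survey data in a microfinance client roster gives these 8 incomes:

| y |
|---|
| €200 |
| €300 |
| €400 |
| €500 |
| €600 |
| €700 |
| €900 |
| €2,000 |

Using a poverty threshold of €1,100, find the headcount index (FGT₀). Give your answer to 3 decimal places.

7 of the 8 families have income below €1,100.
H = 7/8 = 0.875.

0.875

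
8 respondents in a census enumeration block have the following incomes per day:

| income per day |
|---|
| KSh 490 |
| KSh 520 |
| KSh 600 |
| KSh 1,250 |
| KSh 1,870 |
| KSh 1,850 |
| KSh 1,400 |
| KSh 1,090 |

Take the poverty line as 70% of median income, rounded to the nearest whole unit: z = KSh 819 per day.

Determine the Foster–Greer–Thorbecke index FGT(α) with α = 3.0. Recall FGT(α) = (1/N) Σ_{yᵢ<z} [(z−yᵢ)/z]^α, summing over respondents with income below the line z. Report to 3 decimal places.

Incomes under z: KSh 490, KSh 520, KSh 600 (q = 3 of N = 8).
Shortfall ratios: (819−490)/819 = 0.4017; (819−520)/819 = 0.3651; (819−600)/819 = 0.2674.
Raised to α = 3.0: 0.06482; 0.04866; 0.01912.
Sum = 0.132603; FGT(3.0) = 0.132603 / 8 = 0.017.

0.017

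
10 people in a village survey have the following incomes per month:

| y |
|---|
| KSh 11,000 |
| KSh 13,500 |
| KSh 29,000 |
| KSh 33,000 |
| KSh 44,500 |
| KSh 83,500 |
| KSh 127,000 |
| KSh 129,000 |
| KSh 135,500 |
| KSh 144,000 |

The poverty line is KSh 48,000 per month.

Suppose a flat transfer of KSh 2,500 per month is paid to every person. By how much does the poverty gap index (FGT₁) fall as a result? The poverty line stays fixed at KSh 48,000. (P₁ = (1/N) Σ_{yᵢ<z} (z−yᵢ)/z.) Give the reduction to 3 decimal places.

0.026

Before: below the line — KSh 11,000, KSh 13,500, KSh 29,000, KSh 33,000, KSh 44,500; poverty gap index (FGT₁) = 0.22708.
After the KSh 2,500 transfer: below the line — KSh 13,500, KSh 16,000, KSh 31,500, KSh 35,500, KSh 47,000; poverty gap index (FGT₁) = 0.20104.
Reduction = 0.22708 − 0.20104 = 0.026.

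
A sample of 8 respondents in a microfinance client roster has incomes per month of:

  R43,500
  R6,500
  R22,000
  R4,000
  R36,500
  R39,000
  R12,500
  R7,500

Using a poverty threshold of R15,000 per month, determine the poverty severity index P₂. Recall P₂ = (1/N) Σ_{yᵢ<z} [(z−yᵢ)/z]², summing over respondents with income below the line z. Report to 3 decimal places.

0.142

Incomes under z: R4,000, R6,500, R7,500, R12,500 (q = 4 of N = 8).
Relative gaps: (15000−4000)/15000 = 0.7333; (15000−6500)/15000 = 0.5667; (15000−7500)/15000 = 0.5000; (15000−12500)/15000 = 0.1667.
Squared: 0.5378; 0.3211; 0.2500; 0.0278.
Sum = 1.136667; P₂ = 1.136667 / 8 = 0.142.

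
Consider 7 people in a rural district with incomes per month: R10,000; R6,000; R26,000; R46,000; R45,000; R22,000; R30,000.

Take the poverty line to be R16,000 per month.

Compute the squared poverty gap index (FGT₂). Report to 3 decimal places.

0.076

Below the line: R6,000, R10,000 (q = 2 of N = 7).
Normalized shortfalls: (16000−6000)/16000 = 0.6250; (16000−10000)/16000 = 0.3750.
Squared: 0.3906; 0.1406.
Sum = 0.531250; P₂ = 0.531250 / 7 = 0.076.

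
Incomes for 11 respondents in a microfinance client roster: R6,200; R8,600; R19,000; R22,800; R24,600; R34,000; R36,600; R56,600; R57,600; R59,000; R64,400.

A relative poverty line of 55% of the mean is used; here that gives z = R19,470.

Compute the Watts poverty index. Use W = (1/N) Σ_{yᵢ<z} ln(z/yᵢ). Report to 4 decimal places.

0.1805

Incomes under z: R6,200, R8,600, R19,000 (q = 3 of N = 11).
Log gaps: ln(19470/6200) = 1.1443; ln(19470/8600) = 0.8171; ln(19470/19000) = 0.0244.
W = 1.985874 / 11 = 0.1805.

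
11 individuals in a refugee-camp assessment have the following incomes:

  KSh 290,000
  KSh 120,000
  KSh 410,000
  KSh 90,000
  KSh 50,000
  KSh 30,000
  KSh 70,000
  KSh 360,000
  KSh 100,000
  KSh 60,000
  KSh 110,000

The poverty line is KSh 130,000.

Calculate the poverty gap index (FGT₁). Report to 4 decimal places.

Below z: KSh 30,000, KSh 50,000, KSh 60,000, KSh 70,000, KSh 90,000, KSh 100,000, KSh 110,000, KSh 120,000 (q = 8 of N = 11).
Normalized shortfalls: (130000−30000)/130000 = 0.7692; (130000−50000)/130000 = 0.6154; (130000−60000)/130000 = 0.5385; (130000−70000)/130000 = 0.4615; (130000−90000)/130000 = 0.3077; (130000−100000)/130000 = 0.2308; (130000−110000)/130000 = 0.1538; (130000−120000)/130000 = 0.0769.
Sum of shortfalls = 3.153846; P₁ averages over all N: 3.153846 / 11 = 0.2867.

0.2867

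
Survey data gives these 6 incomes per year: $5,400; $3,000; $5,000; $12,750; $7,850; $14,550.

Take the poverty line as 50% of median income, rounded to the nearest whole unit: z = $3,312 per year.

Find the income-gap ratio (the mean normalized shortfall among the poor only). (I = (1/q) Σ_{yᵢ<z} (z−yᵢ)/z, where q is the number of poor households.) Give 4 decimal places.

0.0942

Below z: $3,000 (q = 1 of N = 6).
Shortfall ratios (z−y)/z: 0.0942; sum = 0.094203.
The income-gap ratio divides by q (the poor only): 0.094203 / 1 = 0.0942.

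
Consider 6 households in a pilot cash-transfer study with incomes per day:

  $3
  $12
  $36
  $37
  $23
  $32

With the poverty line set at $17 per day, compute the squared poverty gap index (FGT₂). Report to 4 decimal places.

Below z: $3, $12 (q = 2 of N = 6).
Gap ratios (z−y)/z: (17−3)/17 = 0.8235; (17−12)/17 = 0.2941.
Squared: 0.6782; 0.0865.
Sum = 0.764706; P₂ = 0.764706 / 6 = 0.1275.

0.1275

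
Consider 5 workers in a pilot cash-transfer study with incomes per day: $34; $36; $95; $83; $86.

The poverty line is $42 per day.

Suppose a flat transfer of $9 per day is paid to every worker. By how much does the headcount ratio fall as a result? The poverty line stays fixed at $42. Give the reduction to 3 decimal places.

0.400

Before: below the line — $34, $36; headcount ratio = 0.40000.
After the $9 transfer: below the line — none; headcount ratio = 0.00000.
Reduction = 0.40000 − 0.00000 = 0.400.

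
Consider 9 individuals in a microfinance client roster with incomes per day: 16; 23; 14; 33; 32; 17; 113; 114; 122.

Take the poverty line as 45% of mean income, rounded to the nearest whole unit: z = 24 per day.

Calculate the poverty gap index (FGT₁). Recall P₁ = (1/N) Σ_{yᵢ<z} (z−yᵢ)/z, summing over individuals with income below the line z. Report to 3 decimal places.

Below z: 14, 16, 17, 23 (q = 4 of N = 9).
Relative gaps: (24−14)/24 = 0.4167; (24−16)/24 = 0.3333; (24−17)/24 = 0.2917; (24−23)/24 = 0.0417.
Σ = 1.083333. Dividing by the full population N = 9 gives P₁ = 0.120.

0.120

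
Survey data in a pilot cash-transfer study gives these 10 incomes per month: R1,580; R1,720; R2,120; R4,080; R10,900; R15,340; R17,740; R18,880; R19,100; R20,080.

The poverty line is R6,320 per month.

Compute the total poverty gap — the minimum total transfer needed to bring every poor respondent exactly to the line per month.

R15,780

Incomes under z: R1,580, R1,720, R2,120, R4,080 (q = 4 of N = 10).
Individual gaps: 6320−1580 = 4740; 6320−1720 = 4600; 6320−2120 = 4200; 6320−4080 = 2240.
Aggregate gap = R15,780.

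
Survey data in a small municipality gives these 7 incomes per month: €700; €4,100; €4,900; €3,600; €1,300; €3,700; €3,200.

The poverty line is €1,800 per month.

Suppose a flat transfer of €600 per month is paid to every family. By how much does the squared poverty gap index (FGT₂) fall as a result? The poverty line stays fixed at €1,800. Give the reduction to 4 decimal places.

Before: below the line — €700, €1,300; squared poverty gap index (FGT₂) = 0.064374.
After the €600 transfer: below the line — €1,300; squared poverty gap index (FGT₂) = 0.011023.
Reduction = 0.064374 − 0.011023 = 0.0534.

0.0534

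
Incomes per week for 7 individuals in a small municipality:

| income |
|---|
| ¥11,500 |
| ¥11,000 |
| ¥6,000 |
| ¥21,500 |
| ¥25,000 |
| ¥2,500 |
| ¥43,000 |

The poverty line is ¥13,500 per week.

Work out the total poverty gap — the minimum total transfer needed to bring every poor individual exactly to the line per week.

¥23,000

Poor units: ¥2,500, ¥6,000, ¥11,000, ¥11,500 (q = 4 of N = 7).
Individual gaps: 13500−2500 = 11000; 13500−6000 = 7500; 13500−11000 = 2500; 13500−11500 = 2000.
Aggregate gap = ¥23,000.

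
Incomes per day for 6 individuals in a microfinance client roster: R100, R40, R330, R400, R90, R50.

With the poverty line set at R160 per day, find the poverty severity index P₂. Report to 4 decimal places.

0.2279

Poor units: R40, R50, R90, R100 (q = 4 of N = 6).
Gap ratios (z−y)/z: (160−40)/160 = 0.7500; (160−50)/160 = 0.6875; (160−90)/160 = 0.4375; (160−100)/160 = 0.3750.
Squared: 0.5625; 0.4727; 0.1914; 0.1406.
Sum = 1.367188; P₂ = 1.367188 / 6 = 0.2279.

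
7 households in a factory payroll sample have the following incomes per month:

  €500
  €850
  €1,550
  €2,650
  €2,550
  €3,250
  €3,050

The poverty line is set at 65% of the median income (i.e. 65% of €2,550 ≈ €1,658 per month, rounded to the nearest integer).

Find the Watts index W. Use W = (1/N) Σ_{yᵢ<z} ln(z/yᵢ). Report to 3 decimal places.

0.276

Below z: €500, €850, €1,550 (q = 3 of N = 7).
Log gaps: ln(1658/500) = 1.1988; ln(1658/850) = 0.6681; ln(1658/1550) = 0.0674.
W = 1.934247 / 7 = 0.276.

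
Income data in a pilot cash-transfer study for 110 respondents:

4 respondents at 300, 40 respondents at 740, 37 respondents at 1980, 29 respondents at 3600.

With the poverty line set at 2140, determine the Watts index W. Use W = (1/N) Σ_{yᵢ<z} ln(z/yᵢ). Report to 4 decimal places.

Below the line: 4×300, 40×740, 37×1980 (q = 81 of N = 110).
ln(z/y) terms: ln(2140/300) = 1.9648 (×4); ln(2140/740) = 1.0619 (×40); ln(2140/1980) = 0.0777 (×37).
W = 53.210784 / 110 = 0.4837.

0.4837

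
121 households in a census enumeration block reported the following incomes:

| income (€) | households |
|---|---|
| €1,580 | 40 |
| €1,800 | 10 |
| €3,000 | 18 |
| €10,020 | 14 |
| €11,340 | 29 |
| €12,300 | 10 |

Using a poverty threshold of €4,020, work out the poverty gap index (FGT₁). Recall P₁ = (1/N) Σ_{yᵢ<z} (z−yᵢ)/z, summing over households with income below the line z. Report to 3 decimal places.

0.284

Below the line: 40×€1,580, 10×€1,800, 18×€3,000 (q = 68 of N = 121).
Normalized shortfalls: (4020−1580)/4020 = 0.6070 (×40); (4020−1800)/4020 = 0.5522 (×10); (4020−3000)/4020 = 0.2537 (×18).
Σ = 34.368159. Dividing by the full population N = 121 gives P₁ = 0.284.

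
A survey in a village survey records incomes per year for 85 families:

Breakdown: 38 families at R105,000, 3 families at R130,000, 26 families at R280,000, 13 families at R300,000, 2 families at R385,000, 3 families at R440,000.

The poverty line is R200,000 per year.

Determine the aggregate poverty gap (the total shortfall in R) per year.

Poor units: 38×R105,000, 3×R130,000 (q = 41 of N = 85).
Individual gaps: 38×(200000−105000) = 3610000; 3×(200000−130000) = 210000.
Aggregate gap = R3,820,000.

R3,820,000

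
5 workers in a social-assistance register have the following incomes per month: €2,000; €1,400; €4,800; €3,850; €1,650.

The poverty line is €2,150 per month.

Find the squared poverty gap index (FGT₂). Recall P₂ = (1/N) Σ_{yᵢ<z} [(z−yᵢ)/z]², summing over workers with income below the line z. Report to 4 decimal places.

Poor units: €1,400, €1,650, €2,000 (q = 3 of N = 5).
Normalized shortfalls: (2150−1400)/2150 = 0.3488; (2150−1650)/2150 = 0.2326; (2150−2000)/2150 = 0.0698.
Squared: 0.1217; 0.0541; 0.0049.
Sum = 0.180638; P₂ = 0.180638 / 5 = 0.0361.

0.0361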